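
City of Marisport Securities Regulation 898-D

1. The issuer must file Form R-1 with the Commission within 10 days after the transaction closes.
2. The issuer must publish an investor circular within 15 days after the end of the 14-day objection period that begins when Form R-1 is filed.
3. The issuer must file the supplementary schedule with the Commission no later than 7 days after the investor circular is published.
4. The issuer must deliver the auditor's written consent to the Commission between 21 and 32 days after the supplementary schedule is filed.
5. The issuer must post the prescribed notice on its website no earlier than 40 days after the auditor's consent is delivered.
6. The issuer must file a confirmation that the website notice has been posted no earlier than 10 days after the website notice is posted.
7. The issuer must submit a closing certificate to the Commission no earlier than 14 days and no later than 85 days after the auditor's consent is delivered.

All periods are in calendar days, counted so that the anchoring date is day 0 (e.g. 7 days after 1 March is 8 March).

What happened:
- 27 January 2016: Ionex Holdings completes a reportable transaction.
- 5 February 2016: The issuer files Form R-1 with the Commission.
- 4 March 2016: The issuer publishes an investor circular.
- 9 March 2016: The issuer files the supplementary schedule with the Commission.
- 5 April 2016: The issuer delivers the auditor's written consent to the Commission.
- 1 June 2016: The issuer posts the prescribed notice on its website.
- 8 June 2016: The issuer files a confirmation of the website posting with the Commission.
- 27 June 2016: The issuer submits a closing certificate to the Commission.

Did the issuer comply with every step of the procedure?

No

Step 1: 10 days after 27 January 2016 (when the transaction closes) is 6 February 2016; 5 February 2016 is within that limit.
Step 2: 15 days after 19 February 2016 (end of the 14-day objection period, which began when Form R-1 is filed on 5 February 2016) is 5 March 2016; 4 March 2016 is within that limit.
Step 3: 7 days after 4 March 2016 (when the investor circular is published) is 11 March 2016; done 9 March 2016 — timely.
Step 4: the window is 21–32 days after 9 March 2016 (when the supplementary schedule is filed), so 30 March 2016 through 10 April 2016; done 5 April 2016, which is between those dates.
Step 5: the earliest permitted date is 40 days after 5 April 2016 (when the auditor's consent is delivered), i.e. 15 May 2016; 1 June 2016 is on or after that date.
Step 6: the earliest permitted date is 10 days after 1 June 2016 (when the website notice is posted), i.e. 11 June 2016; 8 June 2016 is 3 days before the earliest permitted date.
No need to go further; step 6 was not satisfied.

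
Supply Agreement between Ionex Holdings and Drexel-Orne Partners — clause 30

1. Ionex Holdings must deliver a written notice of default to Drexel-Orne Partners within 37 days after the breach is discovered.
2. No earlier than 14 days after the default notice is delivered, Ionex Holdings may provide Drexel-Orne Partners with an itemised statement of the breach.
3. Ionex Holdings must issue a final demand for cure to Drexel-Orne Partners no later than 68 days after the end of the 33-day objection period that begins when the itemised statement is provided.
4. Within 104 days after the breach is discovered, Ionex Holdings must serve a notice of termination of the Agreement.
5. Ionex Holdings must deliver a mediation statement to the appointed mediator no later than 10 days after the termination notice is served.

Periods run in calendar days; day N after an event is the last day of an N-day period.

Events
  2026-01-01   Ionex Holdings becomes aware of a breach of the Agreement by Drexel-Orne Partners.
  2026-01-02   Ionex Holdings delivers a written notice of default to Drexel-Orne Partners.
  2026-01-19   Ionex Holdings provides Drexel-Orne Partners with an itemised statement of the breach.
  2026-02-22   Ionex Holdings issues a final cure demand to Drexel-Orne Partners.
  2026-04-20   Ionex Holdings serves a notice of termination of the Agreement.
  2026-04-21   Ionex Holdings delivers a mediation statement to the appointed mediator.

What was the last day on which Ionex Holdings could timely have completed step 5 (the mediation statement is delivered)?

2026-04-30

Step 5 runs from 2026-04-20, when the termination notice is served. 10 days after 2026-04-20 is 2026-04-30.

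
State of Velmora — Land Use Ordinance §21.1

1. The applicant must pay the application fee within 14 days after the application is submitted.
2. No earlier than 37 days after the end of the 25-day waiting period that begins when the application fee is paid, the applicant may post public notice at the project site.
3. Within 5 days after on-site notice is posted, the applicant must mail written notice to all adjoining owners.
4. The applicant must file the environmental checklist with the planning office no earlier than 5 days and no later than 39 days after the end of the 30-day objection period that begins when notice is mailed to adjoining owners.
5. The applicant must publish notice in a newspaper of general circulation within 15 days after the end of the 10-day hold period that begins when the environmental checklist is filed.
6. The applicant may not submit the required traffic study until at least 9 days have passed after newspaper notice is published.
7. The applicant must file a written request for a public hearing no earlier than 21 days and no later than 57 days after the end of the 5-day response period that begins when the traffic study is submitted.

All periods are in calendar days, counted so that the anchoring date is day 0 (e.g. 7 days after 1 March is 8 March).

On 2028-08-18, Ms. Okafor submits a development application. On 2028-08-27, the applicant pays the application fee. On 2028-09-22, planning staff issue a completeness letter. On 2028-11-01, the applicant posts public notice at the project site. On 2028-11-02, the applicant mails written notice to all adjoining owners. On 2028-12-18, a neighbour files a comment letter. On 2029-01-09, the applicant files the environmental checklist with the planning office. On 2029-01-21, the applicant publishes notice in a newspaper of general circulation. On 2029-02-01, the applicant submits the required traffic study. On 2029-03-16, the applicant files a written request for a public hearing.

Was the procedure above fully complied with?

(1) due by 2028-08-18 + 14 days = 2028-09-01; completed 2028-08-27, before the deadline.
(2) permitted from 2028-09-21 + 37 days = 2028-10-28 onward; done 2028-11-01, after the minimum wait.
(3) due by 2028-11-01 + 5 days = 2028-11-06; completed 2028-11-02, before the deadline.
(4) the permitted window runs from 2028-12-02 + 5 = 2028-12-07 to 2028-12-02 + 39 = 2029-01-10; 2029-01-09 falls inside that range.
(5) due by 2029-01-19 + 15 days = 2029-02-03; completed 2029-01-21, before the deadline.
(6) permitted from 2029-01-21 + 9 days = 2029-01-30 onward; done 2029-02-01 — permitted.
(7) the permitted window runs from 2029-02-06 + 21 = 2029-02-27 to 2029-02-06 + 57 = 2029-04-04; done 2029-03-16 — within the window.

Yes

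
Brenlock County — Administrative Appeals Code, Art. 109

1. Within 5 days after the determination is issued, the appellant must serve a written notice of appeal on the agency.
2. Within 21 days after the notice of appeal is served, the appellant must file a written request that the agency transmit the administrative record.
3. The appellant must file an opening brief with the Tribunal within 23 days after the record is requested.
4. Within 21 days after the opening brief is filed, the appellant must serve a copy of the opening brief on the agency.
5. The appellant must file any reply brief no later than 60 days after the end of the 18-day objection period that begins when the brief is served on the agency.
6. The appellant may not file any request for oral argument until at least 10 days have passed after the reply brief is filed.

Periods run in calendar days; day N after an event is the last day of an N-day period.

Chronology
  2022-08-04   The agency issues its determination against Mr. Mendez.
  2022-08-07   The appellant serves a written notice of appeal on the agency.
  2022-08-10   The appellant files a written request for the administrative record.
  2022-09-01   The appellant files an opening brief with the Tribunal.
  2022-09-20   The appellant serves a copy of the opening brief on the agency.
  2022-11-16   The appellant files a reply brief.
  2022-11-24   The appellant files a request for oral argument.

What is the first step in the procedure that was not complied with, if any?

Step 1 — counting 5 days from 2022-08-04 (when the determination is issued) gives a deadline of 2022-08-09; 2022-08-07 is within that limit.
Step 2 — counting 21 days from 2022-08-07 (when the notice of appeal is served) gives a deadline of 2022-08-28; 2022-08-10 is within that limit.
Step 3 — counting 23 days from 2022-08-10 (when the record is requested) gives a deadline of 2022-09-02; completed 2022-09-01, before the deadline.
Step 4 — counting 21 days from 2022-09-01 (when the opening brief is filed) gives a deadline of 2022-09-22; completed 2022-09-20, before the deadline.
Step 5 — counting 60 days from 2022-10-08 (end of the 18-day objection period, which began when the brief is served on the agency on 2022-09-20) gives a deadline of 2022-12-07; 2022-11-16 is within that limit.
Step 6 — must wait 10 days from 2022-11-16 (when the reply brief is filed), so not before 2022-11-26; 2022-11-24 is 2 days before the earliest permitted date.

Step 6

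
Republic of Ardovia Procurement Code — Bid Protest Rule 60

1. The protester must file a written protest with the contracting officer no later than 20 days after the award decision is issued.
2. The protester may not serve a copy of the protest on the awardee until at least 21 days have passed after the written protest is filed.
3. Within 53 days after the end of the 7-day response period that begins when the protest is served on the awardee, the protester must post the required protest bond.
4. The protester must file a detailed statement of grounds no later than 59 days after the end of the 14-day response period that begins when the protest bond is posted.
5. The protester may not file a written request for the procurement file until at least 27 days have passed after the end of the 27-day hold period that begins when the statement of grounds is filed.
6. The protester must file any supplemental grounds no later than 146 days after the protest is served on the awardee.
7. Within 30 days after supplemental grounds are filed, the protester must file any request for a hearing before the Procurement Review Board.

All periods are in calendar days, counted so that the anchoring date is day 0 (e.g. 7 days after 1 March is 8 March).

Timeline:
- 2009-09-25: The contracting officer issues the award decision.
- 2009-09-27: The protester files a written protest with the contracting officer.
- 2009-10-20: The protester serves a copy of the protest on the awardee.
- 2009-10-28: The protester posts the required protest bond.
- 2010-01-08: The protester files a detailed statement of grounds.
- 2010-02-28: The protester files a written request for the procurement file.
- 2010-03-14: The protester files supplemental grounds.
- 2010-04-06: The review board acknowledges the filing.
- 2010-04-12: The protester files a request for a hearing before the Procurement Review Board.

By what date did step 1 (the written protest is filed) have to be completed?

2009-10-15

Step 1 runs from 2009-09-25, when the award decision is issued. 20 days after 2009-09-25 is 2009-10-15.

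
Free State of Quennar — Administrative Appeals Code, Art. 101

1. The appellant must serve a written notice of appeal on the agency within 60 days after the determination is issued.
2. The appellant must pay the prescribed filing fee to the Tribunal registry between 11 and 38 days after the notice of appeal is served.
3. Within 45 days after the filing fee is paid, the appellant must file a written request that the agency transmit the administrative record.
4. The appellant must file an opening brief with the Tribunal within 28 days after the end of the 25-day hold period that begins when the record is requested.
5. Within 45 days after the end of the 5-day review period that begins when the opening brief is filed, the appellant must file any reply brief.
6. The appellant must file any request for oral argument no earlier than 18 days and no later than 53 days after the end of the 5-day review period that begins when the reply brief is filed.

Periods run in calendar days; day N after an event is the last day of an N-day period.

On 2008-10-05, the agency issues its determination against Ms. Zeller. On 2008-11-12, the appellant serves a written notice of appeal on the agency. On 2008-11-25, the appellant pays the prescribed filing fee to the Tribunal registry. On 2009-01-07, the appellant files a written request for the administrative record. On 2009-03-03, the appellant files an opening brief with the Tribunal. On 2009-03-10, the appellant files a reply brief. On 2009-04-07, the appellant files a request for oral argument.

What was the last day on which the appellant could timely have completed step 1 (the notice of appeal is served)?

Step 1 runs from 2008-10-05, when the determination is issued. 60 days after 2008-10-05 is 2008-12-04.

2008-12-04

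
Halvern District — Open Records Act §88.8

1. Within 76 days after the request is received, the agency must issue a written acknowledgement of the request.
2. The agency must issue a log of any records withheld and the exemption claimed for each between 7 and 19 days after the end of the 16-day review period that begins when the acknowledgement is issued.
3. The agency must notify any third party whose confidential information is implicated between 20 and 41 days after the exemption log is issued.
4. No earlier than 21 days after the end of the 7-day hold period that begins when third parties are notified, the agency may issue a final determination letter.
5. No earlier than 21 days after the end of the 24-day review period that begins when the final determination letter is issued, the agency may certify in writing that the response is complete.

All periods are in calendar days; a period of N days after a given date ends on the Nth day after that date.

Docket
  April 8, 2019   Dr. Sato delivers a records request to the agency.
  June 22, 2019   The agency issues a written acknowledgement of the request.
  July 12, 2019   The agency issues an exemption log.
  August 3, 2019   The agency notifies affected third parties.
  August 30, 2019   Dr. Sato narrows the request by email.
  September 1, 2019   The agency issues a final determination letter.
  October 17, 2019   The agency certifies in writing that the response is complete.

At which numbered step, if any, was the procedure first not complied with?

Step 2

Step 1: 76 days after April 8, 2019 (when the request is received) is June 23, 2019; completed June 22, 2019, before the deadline.
Step 2: the window is 7–19 days after July 8, 2019 (end of the 16-day review period, which began when the acknowledgement is issued on June 22, 2019), so July 15, 2019 through July 27, 2019; done July 12, 2019 — 3 days before the window opened.
That is the first point of non-compliance.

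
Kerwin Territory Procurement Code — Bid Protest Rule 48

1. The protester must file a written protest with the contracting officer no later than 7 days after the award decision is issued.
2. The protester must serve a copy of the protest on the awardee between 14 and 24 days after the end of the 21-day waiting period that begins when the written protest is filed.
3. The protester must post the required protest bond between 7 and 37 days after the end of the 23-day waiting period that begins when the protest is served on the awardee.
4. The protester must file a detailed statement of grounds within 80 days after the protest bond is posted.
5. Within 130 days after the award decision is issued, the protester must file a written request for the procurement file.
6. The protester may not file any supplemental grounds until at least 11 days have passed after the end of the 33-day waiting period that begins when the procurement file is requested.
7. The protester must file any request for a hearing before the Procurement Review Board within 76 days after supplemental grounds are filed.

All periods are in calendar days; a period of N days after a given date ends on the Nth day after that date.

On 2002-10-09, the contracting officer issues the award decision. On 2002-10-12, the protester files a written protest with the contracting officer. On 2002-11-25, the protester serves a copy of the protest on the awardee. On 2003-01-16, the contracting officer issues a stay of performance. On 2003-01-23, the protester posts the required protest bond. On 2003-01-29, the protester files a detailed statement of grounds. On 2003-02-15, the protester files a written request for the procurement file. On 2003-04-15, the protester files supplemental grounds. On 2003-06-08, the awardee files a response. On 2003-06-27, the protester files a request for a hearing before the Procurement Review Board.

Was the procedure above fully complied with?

Yes

Step 1: 7 days after 2002-10-09 (when the award decision is issued) is 2002-10-16; done 2002-10-12 — timely.
Step 2: the window is 14–24 days after 2002-11-02 (end of the 21-day waiting period, which began when the written protest is filed on 2002-10-12), so 2002-11-16 through 2002-11-26; done 2002-11-25 — within the window.
Step 3: the window is 7–37 days after 2002-12-18 (end of the 23-day waiting period, which began when the protest is served on the awardee on 2002-11-25), so 2002-12-25 through 2003-01-24; done 2003-01-23, which is between those dates.
Step 4: 80 days after 2003-01-23 (when the protest bond is posted) is 2003-04-13; done 2003-01-29 — timely.
Step 5: 130 days after 2002-10-09 (when the award decision is issued) is 2003-02-16; done 2003-02-15 — timely.
Step 6: the earliest permitted date is 11 days after 2003-03-20 (end of the 33-day waiting period, which began when the procurement file is requested on 2003-02-15), i.e. 2003-03-31; done 2003-04-15 — permitted.
Step 7: 76 days after 2003-04-15 (when supplemental grounds are filed) is 2003-06-30; done 2003-06-27 — timely.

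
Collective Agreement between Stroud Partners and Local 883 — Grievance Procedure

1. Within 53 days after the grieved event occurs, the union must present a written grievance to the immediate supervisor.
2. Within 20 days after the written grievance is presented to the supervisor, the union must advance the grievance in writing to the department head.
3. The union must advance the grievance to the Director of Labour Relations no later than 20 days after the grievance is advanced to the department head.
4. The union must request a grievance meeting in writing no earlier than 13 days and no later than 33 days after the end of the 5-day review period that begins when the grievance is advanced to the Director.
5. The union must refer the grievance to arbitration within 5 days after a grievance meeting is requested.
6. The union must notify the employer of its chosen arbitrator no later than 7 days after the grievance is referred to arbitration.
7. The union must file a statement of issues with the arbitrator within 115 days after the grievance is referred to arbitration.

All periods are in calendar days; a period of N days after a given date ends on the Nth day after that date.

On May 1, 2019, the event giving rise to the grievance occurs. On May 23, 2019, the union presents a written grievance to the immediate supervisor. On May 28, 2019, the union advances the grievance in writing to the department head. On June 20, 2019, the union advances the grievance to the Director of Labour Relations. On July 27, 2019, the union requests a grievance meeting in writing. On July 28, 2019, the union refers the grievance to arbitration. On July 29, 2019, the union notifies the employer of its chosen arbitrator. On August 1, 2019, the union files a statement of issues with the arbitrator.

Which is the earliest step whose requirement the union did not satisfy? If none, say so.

Step 1: 53 days after May 1, 2019 (when the grieved event occurs) is June 23, 2019; May 23, 2019 is within that limit.
Step 2: 20 days after May 23, 2019 (when the written grievance is presented to the supervisor) is June 12, 2019; completed May 28, 2019, before the deadline.
Step 3: 20 days after May 28, 2019 (when the grievance is advanced to the department head) is June 17, 2019; not done until June 20, 2019, 3 days after the deadline.
Later steps need not be reached.

Step 3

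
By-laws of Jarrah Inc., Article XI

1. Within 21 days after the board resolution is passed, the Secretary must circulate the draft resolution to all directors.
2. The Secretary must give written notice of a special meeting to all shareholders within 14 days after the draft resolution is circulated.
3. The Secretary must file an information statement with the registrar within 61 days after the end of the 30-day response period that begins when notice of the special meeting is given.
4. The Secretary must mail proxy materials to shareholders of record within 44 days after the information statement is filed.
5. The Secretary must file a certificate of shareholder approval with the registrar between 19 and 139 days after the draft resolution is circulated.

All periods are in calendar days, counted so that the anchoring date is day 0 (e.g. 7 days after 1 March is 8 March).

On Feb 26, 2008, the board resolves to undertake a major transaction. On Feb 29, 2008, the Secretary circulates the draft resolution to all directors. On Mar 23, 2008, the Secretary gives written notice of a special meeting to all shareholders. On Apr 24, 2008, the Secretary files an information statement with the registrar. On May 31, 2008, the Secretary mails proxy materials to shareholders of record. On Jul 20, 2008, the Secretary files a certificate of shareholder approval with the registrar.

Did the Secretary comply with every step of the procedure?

Step 1 — counting 21 days from Feb 26, 2008 (when the board resolution is passed) gives a deadline of Mar 18, 2008; completed Feb 29, 2008, before the deadline.
Step 2 — counting 14 days from Feb 29, 2008 (when the draft resolution is circulated) gives a deadline of Mar 14, 2008; not done until Mar 23, 2008, 9 days after the deadline.

No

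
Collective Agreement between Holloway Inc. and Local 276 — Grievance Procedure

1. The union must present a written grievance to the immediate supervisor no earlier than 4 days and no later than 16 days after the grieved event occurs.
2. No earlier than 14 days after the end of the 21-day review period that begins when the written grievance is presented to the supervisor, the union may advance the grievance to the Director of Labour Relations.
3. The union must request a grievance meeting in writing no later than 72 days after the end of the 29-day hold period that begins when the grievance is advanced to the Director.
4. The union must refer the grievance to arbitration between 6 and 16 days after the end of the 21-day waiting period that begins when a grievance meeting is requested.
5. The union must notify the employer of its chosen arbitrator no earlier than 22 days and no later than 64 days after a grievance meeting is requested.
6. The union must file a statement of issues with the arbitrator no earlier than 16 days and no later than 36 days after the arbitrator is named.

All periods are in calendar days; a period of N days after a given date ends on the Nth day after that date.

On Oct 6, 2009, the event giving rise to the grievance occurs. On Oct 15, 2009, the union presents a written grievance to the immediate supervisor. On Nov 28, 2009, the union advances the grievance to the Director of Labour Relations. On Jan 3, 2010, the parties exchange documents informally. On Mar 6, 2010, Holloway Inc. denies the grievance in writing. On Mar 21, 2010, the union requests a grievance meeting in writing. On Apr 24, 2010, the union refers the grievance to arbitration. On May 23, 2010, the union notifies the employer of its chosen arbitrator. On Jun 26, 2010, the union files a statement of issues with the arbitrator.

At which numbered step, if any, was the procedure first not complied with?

Step 3

Step 1: the window is 4–16 days after Oct 6, 2009 (when the grieved event occurs), so Oct 10, 2009 through Oct 22, 2009; Oct 15, 2009 falls inside that range.
Step 2: the earliest permitted date is 14 days after Nov 5, 2009 (end of the 21-day review period, which began when the written grievance is presented to the supervisor on Oct 15, 2009), i.e. Nov 19, 2009; Nov 28, 2009 is on or after that date.
Step 3: 72 days after Dec 27, 2009 (end of the 29-day hold period, which began when the grievance is advanced to the Director on Nov 28, 2009) is Mar 9, 2010; Mar 21, 2010 misses that deadline by 12 days.
No need to go further; step 3 was not satisfied.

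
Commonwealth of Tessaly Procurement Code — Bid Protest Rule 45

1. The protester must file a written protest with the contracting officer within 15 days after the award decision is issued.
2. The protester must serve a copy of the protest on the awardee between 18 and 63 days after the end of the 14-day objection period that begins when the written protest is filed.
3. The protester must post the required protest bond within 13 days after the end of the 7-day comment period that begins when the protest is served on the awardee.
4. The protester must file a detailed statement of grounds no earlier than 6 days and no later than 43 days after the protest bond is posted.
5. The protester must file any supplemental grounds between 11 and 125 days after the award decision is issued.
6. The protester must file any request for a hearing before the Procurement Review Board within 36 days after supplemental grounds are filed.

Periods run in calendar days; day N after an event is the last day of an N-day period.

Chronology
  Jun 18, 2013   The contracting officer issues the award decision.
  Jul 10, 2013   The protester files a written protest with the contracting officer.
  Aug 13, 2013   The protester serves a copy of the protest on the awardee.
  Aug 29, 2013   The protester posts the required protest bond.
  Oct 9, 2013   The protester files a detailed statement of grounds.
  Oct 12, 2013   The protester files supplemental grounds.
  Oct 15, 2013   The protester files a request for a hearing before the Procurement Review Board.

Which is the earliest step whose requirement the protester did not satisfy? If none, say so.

Step 1 — counting 15 days from Jun 18, 2013 (when the award decision is issued) gives a deadline of Jul 3, 2013; Jul 10, 2013 misses that deadline by 7 days.
The analysis stops there.

Step 1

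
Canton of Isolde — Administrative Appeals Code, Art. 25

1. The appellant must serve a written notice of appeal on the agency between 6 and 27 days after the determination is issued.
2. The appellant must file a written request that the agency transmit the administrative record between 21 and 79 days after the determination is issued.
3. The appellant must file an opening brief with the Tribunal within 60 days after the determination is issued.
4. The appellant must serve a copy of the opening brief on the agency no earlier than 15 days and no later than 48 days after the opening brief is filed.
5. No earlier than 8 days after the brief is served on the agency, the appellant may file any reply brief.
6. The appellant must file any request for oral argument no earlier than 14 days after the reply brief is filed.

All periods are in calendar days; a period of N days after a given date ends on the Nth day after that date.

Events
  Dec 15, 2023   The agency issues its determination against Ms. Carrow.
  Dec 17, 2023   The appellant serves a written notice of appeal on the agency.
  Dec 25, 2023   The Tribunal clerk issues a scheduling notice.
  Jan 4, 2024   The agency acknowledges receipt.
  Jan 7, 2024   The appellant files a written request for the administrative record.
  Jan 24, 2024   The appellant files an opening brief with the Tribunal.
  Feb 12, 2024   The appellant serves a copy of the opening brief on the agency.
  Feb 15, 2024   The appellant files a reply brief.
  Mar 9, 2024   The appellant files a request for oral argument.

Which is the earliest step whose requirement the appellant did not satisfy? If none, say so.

Step 1 — 6 and 27 days from Dec 15, 2023 (when the determination is issued) are Dec 21, 2023 and Jan 11, 2024 respectively; done Dec 17, 2023 — 4 days before the window opened.
That is the first point of non-compliance.

Step 1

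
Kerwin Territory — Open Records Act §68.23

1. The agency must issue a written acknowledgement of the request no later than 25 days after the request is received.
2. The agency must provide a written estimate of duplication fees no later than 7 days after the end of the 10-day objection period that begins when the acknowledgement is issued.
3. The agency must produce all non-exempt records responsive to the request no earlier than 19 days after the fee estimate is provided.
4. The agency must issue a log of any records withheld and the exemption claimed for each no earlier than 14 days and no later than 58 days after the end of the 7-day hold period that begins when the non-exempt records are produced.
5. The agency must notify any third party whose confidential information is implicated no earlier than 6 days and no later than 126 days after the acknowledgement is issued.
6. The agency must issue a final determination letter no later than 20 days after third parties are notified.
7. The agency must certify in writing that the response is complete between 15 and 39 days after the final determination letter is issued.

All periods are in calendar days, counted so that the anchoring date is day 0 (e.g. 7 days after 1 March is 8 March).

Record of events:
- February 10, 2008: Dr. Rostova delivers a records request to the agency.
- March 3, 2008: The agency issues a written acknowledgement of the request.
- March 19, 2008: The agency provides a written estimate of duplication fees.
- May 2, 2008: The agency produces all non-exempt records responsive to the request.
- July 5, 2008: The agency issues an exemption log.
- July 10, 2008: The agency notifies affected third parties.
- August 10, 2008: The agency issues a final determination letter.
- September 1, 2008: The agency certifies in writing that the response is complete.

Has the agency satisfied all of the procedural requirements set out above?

Step 1: 25 days after February 10, 2008 (when the request is received) is March 6, 2008; completed March 3, 2008, before the deadline.
Step 2: 7 days after March 13, 2008 (end of the 10-day objection period, which began when the acknowledgement is issued on March 3, 2008) is March 20, 2008; done March 19, 2008 — timely.
Step 3: the earliest permitted date is 19 days after March 19, 2008 (when the fee estimate is provided), i.e. April 7, 2008; May 2, 2008 is on or after that date.
Step 4: the window is 14–58 days after May 9, 2008 (end of the 7-day hold period, which began when the non-exempt records are produced on May 2, 2008), so May 23, 2008 through July 6, 2008; July 5, 2008 falls inside that range.
Step 5: the window is 6–126 days after March 3, 2008 (when the acknowledgement is issued), so March 9, 2008 through July 7, 2008; July 10, 2008 is 3 days past the end of the window.

No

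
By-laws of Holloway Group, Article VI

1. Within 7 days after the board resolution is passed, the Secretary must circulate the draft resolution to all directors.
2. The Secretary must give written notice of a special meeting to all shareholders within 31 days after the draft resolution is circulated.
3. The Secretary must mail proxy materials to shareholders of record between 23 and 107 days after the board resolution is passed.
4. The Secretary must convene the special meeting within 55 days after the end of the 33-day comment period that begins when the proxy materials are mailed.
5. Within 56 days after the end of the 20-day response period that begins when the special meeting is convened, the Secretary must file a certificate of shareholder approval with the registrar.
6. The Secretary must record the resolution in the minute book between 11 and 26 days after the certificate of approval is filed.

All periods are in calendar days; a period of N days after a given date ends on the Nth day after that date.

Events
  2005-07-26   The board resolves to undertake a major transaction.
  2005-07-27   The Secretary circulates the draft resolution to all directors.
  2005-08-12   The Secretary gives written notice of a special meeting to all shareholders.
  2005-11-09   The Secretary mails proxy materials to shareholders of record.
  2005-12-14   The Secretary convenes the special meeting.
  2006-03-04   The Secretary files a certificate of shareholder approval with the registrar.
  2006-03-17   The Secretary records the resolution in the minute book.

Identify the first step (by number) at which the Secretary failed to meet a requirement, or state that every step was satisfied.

Step 1 — counting 7 days from 2005-07-26 (when the board resolution is passed) gives a deadline of 2005-08-02; completed 2005-07-27, before the deadline.
Step 2 — counting 31 days from 2005-07-27 (when the draft resolution is circulated) gives a deadline of 2005-08-27; done 2005-08-12 — timely.
Step 3 — 23 and 107 days from 2005-07-26 (when the board resolution is passed) are 2005-08-18 and 2005-11-10 respectively; done 2005-11-09 — within the window.
Step 4 — counting 55 days from 2005-12-12 (end of the 33-day comment period, which began when the proxy materials are mailed on 2005-11-09) gives a deadline of 2006-02-05; completed 2005-12-14, before the deadline.
Step 5 — counting 56 days from 2006-01-03 (end of the 20-day response period, which began when the special meeting is convened on 2005-12-14) gives a deadline of 2006-02-28; done 2006-03-04 — 4 days late.
No need to go further; step 5 was not satisfied.

Step 5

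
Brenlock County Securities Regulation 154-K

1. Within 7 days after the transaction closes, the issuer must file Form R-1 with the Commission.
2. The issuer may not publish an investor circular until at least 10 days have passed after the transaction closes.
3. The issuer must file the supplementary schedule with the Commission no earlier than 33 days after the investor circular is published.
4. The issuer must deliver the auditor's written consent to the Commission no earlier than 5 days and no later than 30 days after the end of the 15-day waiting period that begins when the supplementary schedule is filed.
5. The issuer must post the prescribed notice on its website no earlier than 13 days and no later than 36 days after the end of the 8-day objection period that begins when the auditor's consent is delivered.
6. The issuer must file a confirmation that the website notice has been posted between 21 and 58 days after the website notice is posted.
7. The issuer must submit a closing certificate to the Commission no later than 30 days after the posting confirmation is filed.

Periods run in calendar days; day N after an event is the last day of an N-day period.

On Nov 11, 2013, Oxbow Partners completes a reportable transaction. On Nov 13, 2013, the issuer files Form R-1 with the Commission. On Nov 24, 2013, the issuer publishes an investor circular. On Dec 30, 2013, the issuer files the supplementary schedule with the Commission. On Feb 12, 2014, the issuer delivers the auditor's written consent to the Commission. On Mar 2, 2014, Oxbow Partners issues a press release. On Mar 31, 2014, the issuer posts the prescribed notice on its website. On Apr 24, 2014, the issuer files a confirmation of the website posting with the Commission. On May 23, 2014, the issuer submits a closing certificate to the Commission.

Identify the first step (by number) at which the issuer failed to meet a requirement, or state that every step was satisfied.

Step 1 — counting 7 days from Nov 11, 2013 (when the transaction closes) gives a deadline of Nov 18, 2013; done Nov 13, 2013 — timely.
Step 2 — must wait 10 days from Nov 11, 2013 (when the transaction closes), so not before Nov 21, 2013; done Nov 24, 2013, after the minimum wait.
Step 3 — must wait 33 days from Nov 24, 2013 (when the investor circular is published), so not before Dec 27, 2013; Dec 30, 2013 is on or after that date.
Step 4 — 5 and 30 days from Jan 14, 2014 (end of the 15-day waiting period, which began when the supplementary schedule is filed on Dec 30, 2013) are Jan 19, 2014 and Feb 13, 2014 respectively; done Feb 12, 2014 — within the window.
Step 5 — 13 and 36 days from Feb 20, 2014 (end of the 8-day objection period, which began when the auditor's consent is delivered on Feb 12, 2014) are Mar 5, 2014 and Mar 28, 2014 respectively; Mar 31, 2014 is 3 days past the end of the window.

Step 5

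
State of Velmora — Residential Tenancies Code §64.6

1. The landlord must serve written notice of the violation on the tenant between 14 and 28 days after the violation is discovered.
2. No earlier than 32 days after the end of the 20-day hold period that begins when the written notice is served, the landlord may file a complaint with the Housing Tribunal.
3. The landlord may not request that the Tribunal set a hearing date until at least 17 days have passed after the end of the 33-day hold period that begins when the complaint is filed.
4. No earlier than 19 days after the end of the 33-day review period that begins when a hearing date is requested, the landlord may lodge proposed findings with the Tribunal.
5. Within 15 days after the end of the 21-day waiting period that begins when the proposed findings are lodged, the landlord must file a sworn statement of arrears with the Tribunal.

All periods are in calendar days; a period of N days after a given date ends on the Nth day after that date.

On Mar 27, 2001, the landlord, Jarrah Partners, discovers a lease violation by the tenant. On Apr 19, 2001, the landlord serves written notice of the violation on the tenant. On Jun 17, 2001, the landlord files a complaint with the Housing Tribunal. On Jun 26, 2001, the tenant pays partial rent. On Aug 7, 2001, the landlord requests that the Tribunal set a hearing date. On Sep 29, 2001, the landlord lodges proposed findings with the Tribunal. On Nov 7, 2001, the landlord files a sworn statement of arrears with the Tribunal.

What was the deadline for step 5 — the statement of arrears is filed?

Nov 4, 2001

The proposed findings are lodged on Sep 29, 2001; the 21-day waiting period therefore ends Oct 20, 2001, and step 5 runs from that date. 15 days after Oct 20, 2001 is Nov 4, 2001.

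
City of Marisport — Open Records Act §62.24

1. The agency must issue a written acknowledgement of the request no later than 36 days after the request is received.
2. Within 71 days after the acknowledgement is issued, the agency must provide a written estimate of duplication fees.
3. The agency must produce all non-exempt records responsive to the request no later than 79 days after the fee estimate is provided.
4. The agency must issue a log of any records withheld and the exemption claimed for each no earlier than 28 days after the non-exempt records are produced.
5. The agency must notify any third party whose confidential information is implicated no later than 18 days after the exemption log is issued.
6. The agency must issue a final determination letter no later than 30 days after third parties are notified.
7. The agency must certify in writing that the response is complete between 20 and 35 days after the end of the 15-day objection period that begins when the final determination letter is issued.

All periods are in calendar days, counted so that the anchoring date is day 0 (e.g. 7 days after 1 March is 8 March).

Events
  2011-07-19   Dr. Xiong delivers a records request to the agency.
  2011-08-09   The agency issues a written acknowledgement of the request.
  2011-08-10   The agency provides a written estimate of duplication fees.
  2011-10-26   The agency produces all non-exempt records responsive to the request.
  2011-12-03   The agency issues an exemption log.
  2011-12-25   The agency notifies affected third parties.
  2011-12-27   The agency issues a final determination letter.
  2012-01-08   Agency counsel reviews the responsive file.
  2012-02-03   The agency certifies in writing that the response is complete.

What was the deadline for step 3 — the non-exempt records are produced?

Step 3 runs from 2011-08-10, when the fee estimate is provided. 79 days after 2011-08-10 is 2011-10-28.

2011-10-28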